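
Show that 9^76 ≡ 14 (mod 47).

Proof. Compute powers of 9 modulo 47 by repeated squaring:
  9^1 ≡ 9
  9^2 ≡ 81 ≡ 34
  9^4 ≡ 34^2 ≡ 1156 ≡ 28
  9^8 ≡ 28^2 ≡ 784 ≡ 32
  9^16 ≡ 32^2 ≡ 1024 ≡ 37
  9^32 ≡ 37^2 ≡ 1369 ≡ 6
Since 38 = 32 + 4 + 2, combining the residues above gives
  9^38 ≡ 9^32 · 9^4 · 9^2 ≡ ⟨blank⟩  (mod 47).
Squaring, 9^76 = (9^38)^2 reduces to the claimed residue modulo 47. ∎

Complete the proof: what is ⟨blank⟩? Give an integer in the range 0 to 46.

9^32 · 9^4 · 9^2 ≡ 6 · 28 · 34 = 5712.
5712 mod 47 = 25, so 9^38 ≡ 25 (mod 47).

25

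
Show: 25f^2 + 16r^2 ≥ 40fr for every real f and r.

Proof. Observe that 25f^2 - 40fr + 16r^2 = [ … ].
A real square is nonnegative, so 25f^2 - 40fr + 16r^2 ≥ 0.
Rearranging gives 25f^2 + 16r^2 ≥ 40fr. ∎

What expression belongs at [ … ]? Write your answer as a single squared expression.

(5f - 4r)^2

The leading and trailing coefficients are 5^2 and 4^2, and 40 = 2·5·4, so the trinomial is (5f - 4r)^2.
Hence 25f^2 - 40fr + 16r^2 ≥ 0.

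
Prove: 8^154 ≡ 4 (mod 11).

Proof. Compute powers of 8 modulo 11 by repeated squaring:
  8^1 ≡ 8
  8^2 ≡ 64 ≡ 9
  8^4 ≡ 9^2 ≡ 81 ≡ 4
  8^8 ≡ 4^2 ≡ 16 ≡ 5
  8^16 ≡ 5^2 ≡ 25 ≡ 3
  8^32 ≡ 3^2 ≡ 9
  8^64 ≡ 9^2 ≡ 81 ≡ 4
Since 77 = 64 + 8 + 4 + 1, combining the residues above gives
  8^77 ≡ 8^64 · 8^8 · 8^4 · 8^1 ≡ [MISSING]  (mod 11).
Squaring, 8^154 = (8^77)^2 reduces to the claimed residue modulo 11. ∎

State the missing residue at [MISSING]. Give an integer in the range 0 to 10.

2

8^64 · 8^8 · 8^4 · 8^1 ≡ 4 · 5 · 4 · 8 = 640.
640 mod 11 = 2, so 8^77 ≡ 2 (mod 11).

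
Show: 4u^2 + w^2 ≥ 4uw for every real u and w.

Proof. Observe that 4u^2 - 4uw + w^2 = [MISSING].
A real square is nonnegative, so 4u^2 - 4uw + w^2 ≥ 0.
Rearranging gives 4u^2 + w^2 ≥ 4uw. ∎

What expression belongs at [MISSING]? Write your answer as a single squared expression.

(2u - w)^2

4u^2 - 4uw + w^2 is a perfect-square trinomial: the outer terms are (2u)^2 and (w)^2, and the cross term is -2·2u·w.
So 4u^2 - 4uw + w^2 = (2u - w)^2 ≥ 0.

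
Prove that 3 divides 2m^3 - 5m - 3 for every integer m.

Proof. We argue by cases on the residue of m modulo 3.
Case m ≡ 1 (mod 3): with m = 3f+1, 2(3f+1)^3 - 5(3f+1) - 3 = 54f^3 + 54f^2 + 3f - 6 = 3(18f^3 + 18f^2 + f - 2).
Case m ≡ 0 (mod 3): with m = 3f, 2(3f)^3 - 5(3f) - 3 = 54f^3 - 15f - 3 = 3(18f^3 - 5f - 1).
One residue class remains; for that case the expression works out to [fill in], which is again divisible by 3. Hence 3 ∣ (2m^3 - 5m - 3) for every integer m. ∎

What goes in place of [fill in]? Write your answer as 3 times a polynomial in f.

The residues treated are {1, 0}, so the missing case is m ≡ 2 (mod 3); write m = 3f+2.
Then 2(3f+2)^3 - 5(3f+2) - 3 = 54f^3 + 108f^2 + 57f + 3 = 3(18f^3 + 36f^2 + 19f + 1).

3(18f^3 + 36f^2 + 19f + 1)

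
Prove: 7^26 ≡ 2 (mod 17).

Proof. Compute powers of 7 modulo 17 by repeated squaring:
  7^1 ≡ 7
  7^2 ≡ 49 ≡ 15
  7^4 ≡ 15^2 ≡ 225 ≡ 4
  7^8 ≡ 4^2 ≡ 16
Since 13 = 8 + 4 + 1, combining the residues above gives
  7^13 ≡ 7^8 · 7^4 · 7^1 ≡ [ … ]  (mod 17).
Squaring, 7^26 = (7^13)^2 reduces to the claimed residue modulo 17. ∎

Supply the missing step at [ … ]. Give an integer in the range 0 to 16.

Multiply the listed residues: 16 · 4 · 7 = 64 → 448.
Reducing modulo 17: 448 = 26·17 + 6, so 7^13 ≡ 6.

6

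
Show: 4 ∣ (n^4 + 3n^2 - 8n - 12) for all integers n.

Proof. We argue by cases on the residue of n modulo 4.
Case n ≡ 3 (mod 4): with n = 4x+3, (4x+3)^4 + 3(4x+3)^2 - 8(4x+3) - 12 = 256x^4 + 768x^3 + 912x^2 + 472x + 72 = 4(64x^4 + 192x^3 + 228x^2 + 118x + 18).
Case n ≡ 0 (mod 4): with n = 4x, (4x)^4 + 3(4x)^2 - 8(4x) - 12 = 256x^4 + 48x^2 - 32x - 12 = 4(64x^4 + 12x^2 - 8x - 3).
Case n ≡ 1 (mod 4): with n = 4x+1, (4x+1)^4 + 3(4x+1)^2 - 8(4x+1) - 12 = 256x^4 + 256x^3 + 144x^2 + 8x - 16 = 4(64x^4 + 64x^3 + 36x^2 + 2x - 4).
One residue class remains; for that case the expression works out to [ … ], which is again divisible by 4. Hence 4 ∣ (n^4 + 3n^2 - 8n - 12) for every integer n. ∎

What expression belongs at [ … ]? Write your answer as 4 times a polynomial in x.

Only n ≡ 2 (mod 4) is unaccounted for. Put n = 4x+2:
(4x+2)^4 + 3(4x+2)^2 - 8(4x+2) - 12 expands to 256x^4 + 512x^3 + 432x^2 + 144x,
and factoring out 4 leaves 4(64x^4 + 128x^3 + 108x^2 + 36x).

4(64x^4 + 128x^3 + 108x^2 + 36x)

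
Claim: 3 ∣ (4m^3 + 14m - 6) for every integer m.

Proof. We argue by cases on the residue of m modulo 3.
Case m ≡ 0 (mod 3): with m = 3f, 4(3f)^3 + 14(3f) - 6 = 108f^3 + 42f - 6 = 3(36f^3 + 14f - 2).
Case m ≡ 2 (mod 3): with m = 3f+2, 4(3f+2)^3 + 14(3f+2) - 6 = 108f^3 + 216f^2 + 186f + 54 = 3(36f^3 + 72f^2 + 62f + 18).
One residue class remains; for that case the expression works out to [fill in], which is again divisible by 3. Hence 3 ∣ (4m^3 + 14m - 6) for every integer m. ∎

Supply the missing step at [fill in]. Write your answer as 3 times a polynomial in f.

3(36f^3 + 36f^2 + 26f + 4)

Only m ≡ 1 (mod 3) is unaccounted for. Put m = 3f+1:
4(3f+1)^3 + 14(3f+1) - 6 expands to 108f^3 + 108f^2 + 78f + 12,
and factoring out 3 leaves 3(36f^3 + 36f^2 + 26f + 4).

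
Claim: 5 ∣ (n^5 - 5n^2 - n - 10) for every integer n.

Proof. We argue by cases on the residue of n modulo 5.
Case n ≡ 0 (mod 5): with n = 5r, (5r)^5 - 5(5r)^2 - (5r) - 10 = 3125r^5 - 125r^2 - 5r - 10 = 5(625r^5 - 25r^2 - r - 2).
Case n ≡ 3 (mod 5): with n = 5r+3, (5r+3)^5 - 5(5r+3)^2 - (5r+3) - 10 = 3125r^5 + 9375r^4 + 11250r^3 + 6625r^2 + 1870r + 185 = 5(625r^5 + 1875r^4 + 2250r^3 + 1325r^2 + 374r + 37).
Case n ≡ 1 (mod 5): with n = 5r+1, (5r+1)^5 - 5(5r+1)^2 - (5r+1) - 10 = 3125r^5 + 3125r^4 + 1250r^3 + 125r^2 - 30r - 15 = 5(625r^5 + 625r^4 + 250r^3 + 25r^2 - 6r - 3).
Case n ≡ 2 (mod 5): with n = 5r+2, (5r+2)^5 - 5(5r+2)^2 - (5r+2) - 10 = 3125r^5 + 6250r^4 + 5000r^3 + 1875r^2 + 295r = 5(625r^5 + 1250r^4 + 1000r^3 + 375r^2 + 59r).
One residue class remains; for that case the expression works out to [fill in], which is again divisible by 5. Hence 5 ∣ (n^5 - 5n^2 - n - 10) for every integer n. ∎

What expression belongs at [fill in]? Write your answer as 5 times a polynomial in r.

Only n ≡ 4 (mod 5) is unaccounted for. Put n = 5r+4:
(5r+4)^5 - 5(5r+4)^2 - (5r+4) - 10 expands to 3125r^5 + 12500r^4 + 20000r^3 + 15875r^2 + 6195r + 930,
and factoring out 5 leaves 5(625r^5 + 2500r^4 + 4000r^3 + 3175r^2 + 1239r + 186).

5(625r^5 + 2500r^4 + 4000r^3 + 3175r^2 + 1239r + 186)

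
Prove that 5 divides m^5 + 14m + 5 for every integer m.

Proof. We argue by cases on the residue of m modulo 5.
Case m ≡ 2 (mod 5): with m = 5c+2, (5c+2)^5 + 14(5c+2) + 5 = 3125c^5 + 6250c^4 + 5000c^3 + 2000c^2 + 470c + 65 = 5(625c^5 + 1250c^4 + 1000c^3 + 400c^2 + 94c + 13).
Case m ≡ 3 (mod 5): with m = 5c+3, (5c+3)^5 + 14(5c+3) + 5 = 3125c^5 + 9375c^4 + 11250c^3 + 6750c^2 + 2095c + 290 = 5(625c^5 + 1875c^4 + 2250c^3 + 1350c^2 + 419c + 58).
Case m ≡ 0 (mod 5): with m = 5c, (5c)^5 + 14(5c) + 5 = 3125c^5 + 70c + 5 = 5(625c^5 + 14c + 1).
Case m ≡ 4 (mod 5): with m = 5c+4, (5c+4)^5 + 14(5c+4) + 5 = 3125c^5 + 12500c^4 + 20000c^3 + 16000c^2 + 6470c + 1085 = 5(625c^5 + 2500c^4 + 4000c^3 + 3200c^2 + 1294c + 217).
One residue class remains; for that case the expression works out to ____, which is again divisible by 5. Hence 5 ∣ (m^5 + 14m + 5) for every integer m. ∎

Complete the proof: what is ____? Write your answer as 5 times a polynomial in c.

5(625c^5 + 625c^4 + 250c^3 + 50c^2 + 19c + 4)

Only m ≡ 1 (mod 5) is unaccounted for. Put m = 5c+1:
(5c+1)^5 + 14(5c+1) + 5 expands to 3125c^5 + 3125c^4 + 1250c^3 + 250c^2 + 95c + 20,
and factoring out 5 leaves 5(625c^5 + 625c^4 + 250c^3 + 50c^2 + 19c + 4).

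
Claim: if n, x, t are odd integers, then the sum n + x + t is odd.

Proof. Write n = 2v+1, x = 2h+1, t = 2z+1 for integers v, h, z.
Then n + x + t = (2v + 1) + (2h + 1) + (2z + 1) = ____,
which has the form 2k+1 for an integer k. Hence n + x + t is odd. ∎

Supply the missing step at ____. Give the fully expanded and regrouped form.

(2v + 1) + (2h + 1) + (2z + 1) = 2h + 2v + 2z + 3
= 2(h + v + z + 1) + 1.
Since h + v + z + 1 is an integer, the sum is of the form 2k+1 for an integer k.

2(h + v + z + 1) + 1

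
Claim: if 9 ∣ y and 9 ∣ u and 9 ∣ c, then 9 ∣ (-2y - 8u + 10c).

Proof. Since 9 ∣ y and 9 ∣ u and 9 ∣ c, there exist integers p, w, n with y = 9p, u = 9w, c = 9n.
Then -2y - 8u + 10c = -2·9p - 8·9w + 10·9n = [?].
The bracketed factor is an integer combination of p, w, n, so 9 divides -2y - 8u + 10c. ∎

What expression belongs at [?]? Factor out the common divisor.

9(10n - 2p - 8w)

Each term has a factor of 9: -2·9p - 8·9w + 10·9n = 9·(10n - 2p - 8w).
Since 10n - 2p - 8w is an integer, 9 ∣ (-2y - 8u + 10c).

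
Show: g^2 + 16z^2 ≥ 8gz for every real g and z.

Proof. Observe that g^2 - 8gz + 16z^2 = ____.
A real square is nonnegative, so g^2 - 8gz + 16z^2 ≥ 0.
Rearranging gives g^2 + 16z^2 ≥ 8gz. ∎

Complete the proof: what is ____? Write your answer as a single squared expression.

g^2 - 8gz + 16z^2 is a perfect-square trinomial: the outer terms are (g)^2 and (4z)^2, and the cross term is -2·g·4z.
So g^2 - 8gz + 16z^2 = (g - 4z)^2 ≥ 0.

(g - 4z)^2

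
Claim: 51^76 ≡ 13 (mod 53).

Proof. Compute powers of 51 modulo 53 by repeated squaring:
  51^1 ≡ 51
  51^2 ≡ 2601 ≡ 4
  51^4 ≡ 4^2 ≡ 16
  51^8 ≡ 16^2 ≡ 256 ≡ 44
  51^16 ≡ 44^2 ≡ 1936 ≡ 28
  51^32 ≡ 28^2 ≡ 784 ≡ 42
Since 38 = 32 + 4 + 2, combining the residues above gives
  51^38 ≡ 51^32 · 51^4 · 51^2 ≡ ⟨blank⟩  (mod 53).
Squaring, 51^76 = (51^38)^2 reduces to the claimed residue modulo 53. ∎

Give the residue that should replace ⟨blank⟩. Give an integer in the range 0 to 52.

Multiply the listed residues: 42 · 16 · 4 = 672 → 2688.
Reducing modulo 53: 2688 = 50·53 + 38, so 51^38 ≡ 38.

38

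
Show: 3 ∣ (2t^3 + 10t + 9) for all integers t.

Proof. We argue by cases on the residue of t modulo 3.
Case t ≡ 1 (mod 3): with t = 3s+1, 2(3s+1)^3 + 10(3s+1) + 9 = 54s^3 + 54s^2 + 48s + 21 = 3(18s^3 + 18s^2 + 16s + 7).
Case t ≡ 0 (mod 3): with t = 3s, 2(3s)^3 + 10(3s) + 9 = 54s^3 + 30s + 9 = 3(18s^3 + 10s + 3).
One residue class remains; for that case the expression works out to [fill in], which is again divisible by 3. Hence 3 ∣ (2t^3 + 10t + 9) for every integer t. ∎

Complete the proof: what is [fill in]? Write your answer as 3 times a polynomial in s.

Only t ≡ 2 (mod 3) is unaccounted for. Put t = 3s+2:
2(3s+2)^3 + 10(3s+2) + 9 expands to 54s^3 + 108s^2 + 102s + 45,
and factoring out 3 leaves 3(18s^3 + 36s^2 + 34s + 15).

3(18s^3 + 36s^2 + 34s + 15)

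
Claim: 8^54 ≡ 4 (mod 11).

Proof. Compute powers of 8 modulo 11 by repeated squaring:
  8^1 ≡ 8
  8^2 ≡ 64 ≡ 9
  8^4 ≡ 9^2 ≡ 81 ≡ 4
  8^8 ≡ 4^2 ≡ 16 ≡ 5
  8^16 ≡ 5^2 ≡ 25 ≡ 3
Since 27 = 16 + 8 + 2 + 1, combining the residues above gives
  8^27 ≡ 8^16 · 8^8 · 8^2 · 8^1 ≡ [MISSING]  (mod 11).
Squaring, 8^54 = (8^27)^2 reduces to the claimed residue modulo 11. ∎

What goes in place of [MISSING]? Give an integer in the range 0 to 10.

8^16 · 8^8 · 8^2 · 8^1 ≡ 3 · 5 · 9 · 8 = 1080.
1080 mod 11 = 2, so 8^27 ≡ 2 (mod 11).

2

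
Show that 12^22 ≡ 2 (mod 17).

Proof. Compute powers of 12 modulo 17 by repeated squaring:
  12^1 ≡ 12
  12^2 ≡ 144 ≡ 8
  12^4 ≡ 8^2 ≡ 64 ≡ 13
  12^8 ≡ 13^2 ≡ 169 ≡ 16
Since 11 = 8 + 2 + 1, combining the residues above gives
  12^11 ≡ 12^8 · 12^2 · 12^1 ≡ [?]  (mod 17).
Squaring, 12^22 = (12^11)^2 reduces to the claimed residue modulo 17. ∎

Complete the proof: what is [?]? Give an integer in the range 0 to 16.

6

Multiply the listed residues: 16 · 8 · 12 = 128 → 1536.
Reducing modulo 17: 1536 = 90·17 + 6, so 12^11 ≡ 6.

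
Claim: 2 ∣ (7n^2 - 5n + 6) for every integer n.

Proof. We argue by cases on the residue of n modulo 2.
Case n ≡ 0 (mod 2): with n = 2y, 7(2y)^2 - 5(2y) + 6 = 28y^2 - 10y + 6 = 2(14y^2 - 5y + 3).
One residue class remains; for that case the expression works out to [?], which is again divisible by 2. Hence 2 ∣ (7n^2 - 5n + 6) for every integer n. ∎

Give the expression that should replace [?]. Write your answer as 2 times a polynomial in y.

Only n ≡ 1 (mod 2) is unaccounted for. Put n = 2y+1:
7(2y+1)^2 - 5(2y+1) + 6 expands to 28y^2 + 18y + 8,
and factoring out 2 leaves 2(14y^2 + 9y + 4).

2(14y^2 + 9y + 4)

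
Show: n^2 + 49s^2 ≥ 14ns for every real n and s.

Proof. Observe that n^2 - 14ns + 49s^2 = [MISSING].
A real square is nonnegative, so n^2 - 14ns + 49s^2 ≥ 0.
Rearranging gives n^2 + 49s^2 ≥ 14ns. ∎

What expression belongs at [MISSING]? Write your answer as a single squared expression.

(n - 7s)^2

The leading and trailing coefficients are 1^2 and 7^2, and 14 = 2·1·7, so the trinomial is (n - 7s)^2.
Hence n^2 - 14ns + 49s^2 ≥ 0.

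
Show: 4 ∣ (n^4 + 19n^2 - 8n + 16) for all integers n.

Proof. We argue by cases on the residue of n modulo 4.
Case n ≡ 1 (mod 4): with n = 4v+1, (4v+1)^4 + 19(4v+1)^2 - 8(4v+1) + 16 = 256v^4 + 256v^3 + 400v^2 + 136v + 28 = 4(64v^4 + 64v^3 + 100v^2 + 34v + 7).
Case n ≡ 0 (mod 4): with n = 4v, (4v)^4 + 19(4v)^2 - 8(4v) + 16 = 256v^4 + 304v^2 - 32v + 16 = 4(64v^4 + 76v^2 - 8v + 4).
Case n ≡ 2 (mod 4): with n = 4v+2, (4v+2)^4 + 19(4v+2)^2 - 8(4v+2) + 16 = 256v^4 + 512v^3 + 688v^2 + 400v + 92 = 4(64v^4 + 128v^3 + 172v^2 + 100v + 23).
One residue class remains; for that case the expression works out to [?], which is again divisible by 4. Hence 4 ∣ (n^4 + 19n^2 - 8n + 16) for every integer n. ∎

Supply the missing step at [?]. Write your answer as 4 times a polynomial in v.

4(64v^4 + 192v^3 + 292v^2 + 214v + 61)

Only n ≡ 3 (mod 4) is unaccounted for. Put n = 4v+3:
(4v+3)^4 + 19(4v+3)^2 - 8(4v+3) + 16 expands to 256v^4 + 768v^3 + 1168v^2 + 856v + 244,
and factoring out 4 leaves 4(64v^4 + 192v^3 + 292v^2 + 214v + 61).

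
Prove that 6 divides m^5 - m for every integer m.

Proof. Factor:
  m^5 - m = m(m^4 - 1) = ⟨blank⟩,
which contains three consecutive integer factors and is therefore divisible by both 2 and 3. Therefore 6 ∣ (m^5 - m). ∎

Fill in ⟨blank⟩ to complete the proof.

m^4 - 1 = (m^2 - 1)(m^2 + 1), and m^2 - 1 = (m-1)(m+1).
So m(m^4 - 1) = (m - 1)m(m + 1)(m^2 + 1).

(m - 1)m(m + 1)(m^2 + 1)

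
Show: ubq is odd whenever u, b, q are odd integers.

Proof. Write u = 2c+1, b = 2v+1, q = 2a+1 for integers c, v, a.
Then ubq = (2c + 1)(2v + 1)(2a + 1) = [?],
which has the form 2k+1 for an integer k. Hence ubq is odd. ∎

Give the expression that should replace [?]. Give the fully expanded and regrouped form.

Expanding: (2c + 1)(2v + 1)(2a + 1) = 8acv + 4ac + 4av + 2a + 4cv + 2c + 2v + 1.
Every term except the constant is even, so this is 2(4acv + 2ac + 2av + a + 2cv + c + v) + 1,
and 4acv + 2ac + 2av + a + 2cv + c + v ∈ ℤ gives the required form.

2(4acv + 2ac + 2av + a + 2cv + c + v) + 1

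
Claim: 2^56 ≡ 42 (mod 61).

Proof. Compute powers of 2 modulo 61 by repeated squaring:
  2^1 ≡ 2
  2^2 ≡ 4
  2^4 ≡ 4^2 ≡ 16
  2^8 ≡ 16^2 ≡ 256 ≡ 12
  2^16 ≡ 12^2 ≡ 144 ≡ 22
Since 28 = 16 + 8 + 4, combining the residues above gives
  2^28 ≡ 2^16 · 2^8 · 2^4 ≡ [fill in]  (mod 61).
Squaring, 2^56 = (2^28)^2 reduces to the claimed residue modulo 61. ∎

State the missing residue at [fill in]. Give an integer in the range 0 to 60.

2^16 · 2^8 · 2^4 ≡ 22 · 12 · 16 = 4224.
4224 mod 61 = 15, so 2^28 ≡ 15 (mod 61).

15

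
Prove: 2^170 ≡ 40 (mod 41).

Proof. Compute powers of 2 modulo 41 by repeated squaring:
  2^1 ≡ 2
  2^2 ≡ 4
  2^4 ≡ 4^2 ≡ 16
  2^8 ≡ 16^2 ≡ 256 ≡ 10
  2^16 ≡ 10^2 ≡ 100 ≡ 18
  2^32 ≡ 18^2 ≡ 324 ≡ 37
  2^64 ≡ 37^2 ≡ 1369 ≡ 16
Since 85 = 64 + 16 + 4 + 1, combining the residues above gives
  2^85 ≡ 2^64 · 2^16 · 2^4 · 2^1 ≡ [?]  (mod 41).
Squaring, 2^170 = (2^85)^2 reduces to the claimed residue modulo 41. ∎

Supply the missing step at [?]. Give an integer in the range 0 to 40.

32

Multiply the listed residues: 16 · 18 · 16 · 2 = 288 → 4608 → 9216.
Reducing modulo 41: 9216 = 224·41 + 32, so 2^85 ≡ 32.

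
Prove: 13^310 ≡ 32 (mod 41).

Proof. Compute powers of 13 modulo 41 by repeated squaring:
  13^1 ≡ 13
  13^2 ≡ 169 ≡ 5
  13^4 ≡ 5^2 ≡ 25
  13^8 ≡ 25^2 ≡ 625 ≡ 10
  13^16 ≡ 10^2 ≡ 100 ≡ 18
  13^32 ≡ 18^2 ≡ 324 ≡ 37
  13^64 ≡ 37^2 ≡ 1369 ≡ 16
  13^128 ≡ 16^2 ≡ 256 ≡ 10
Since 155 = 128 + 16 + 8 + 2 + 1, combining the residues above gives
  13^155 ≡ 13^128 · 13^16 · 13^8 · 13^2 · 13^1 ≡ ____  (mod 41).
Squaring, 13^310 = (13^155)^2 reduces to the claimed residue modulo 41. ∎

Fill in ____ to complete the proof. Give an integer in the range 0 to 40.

Multiply the listed residues: 10 · 18 · 10 · 5 · 13 = 180 → 1800 → 9000 → 117000.
Reducing modulo 41: 117000 = 2853·41 + 27, so 13^155 ≡ 27.

27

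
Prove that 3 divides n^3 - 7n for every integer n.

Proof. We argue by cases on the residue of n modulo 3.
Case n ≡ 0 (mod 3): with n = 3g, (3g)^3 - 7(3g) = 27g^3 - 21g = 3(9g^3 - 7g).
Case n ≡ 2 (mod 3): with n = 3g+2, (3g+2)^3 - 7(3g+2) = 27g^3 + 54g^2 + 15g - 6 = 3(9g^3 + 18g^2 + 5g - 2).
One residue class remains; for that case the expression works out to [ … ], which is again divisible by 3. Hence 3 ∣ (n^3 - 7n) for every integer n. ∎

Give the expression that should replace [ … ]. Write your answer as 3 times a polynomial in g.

3(9g^3 + 9g^2 - 4g - 2)

Only n ≡ 1 (mod 3) is unaccounted for. Put n = 3g+1:
(3g+1)^3 - 7(3g+1) expands to 27g^3 + 27g^2 - 12g - 6,
and factoring out 3 leaves 3(9g^3 + 9g^2 - 4g - 2).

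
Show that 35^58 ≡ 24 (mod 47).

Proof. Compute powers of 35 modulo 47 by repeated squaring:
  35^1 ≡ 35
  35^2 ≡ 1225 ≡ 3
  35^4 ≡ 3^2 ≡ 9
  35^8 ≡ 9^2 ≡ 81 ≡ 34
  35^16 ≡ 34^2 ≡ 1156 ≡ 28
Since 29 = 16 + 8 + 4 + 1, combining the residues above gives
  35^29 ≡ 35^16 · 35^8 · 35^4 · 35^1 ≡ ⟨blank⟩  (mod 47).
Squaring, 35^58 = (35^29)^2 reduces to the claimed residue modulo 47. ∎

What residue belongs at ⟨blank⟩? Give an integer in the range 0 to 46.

20

35^16 · 35^8 · 35^4 · 35^1 ≡ 28 · 34 · 9 · 35 = 299880.
299880 mod 47 = 20, so 35^29 ≡ 20 (mod 47).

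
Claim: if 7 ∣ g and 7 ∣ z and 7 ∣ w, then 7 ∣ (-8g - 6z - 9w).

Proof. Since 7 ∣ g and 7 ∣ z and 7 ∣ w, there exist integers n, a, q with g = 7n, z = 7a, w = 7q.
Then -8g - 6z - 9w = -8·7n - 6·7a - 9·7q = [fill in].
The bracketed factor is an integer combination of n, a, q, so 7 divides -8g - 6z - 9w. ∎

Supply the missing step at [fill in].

7(-6a - 8n - 9q)

Pull the common 7 out of every term: -8·7n - 6·7a - 9·7q = 7(-6a - 8n - 9q).
-6a - 8n - 9q is an integer, which exhibits the divisibility.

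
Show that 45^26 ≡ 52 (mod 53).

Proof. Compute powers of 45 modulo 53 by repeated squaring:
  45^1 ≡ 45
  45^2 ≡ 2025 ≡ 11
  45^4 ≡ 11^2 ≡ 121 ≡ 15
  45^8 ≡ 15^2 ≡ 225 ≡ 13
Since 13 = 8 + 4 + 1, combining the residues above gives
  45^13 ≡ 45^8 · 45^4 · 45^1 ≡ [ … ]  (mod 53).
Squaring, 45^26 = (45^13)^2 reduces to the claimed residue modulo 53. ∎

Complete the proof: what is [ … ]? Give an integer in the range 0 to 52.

30

45^8 · 45^4 · 45^1 ≡ 13 · 15 · 45 = 8775.
8775 mod 53 = 30, so 45^13 ≡ 30 (mod 53).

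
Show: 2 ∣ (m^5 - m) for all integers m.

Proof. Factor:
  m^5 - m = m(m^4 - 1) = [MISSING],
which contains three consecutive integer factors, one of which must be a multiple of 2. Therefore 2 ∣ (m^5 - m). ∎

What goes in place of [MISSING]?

(m - 1)m(m + 1)(m^2 + 1)

m^4 - 1 = (m^2 - 1)(m^2 + 1), and m^2 - 1 = (m-1)(m+1).
So m(m^4 - 1) = (m - 1)m(m + 1)(m^2 + 1).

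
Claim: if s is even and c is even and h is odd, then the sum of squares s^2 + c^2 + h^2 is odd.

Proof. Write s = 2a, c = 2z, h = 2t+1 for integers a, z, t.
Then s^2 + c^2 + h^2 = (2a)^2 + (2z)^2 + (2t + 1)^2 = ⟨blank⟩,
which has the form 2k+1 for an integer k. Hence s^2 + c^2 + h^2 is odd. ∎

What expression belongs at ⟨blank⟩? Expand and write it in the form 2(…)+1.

(2a)^2 + (2z)^2 + (2t + 1)^2 = 4a^2 + 4t^2 + 4t + 4z^2 + 1
= 2(2a^2 + 2t^2 + 2t + 2z^2) + 1.
Since 2a^2 + 2t^2 + 2t + 2z^2 is an integer, the sum of squares is of the form 2k+1 for an integer k.

2(2a^2 + 2t^2 + 2t + 2z^2) + 1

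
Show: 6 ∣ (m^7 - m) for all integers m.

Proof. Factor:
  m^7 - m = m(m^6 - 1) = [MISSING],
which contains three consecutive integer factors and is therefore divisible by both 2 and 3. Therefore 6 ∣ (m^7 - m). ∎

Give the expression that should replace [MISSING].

m^6 - 1 = (m^2 - 1)(m^4 + m^2 + 1), and m^2 - 1 = (m-1)(m+1).
So m(m^6 - 1) = (m - 1)m(m + 1)(m^4 + m^2 + 1).

(m - 1)m(m + 1)(m^4 + m^2 + 1)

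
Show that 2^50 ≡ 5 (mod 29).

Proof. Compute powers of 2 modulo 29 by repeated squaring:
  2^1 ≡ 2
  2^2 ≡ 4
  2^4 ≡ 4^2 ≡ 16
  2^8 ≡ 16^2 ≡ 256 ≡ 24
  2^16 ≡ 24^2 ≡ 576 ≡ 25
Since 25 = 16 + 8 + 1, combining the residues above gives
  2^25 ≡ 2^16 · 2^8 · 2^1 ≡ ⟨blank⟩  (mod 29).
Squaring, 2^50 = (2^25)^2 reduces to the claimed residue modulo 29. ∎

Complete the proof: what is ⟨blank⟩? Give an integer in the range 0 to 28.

2^16 · 2^8 · 2^1 ≡ 25 · 24 · 2 = 1200.
1200 mod 29 = 11, so 2^25 ≡ 11 (mod 29).

11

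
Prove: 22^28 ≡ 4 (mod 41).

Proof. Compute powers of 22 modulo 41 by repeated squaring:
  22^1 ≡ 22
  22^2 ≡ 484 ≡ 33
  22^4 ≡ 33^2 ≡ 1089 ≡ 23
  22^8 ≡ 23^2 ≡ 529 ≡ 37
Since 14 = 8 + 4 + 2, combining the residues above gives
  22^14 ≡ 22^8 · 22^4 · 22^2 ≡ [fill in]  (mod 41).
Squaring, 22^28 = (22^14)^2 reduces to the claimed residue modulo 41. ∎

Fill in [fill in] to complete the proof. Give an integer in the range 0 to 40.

Multiply the listed residues: 37 · 23 · 33 = 851 → 28083.
Reducing modulo 41: 28083 = 684·41 + 39, so 22^14 ≡ 39.

39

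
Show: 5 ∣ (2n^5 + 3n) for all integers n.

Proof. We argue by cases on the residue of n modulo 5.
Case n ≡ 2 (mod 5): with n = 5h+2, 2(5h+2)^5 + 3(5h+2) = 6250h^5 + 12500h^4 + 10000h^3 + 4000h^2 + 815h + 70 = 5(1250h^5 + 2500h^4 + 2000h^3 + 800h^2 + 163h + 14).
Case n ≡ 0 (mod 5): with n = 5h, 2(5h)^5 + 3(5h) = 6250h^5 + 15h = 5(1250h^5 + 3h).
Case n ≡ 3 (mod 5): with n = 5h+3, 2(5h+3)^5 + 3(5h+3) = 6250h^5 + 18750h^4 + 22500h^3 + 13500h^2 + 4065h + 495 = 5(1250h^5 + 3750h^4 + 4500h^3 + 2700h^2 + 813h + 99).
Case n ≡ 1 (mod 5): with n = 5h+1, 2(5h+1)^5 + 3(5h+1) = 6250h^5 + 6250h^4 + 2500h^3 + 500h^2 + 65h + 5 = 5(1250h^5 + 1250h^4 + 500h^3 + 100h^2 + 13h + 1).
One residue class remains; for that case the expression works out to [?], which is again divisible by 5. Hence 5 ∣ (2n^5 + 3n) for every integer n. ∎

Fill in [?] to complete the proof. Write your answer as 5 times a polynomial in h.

The residues treated are {2, 0, 3, 1}, so the missing case is n ≡ 4 (mod 5); write n = 5h+4.
Then 2(5h+4)^5 + 3(5h+4) = 6250h^5 + 25000h^4 + 40000h^3 + 32000h^2 + 12815h + 2060 = 5(1250h^5 + 5000h^4 + 8000h^3 + 6400h^2 + 2563h + 412).

5(1250h^5 + 5000h^4 + 8000h^3 + 6400h^2 + 2563h + 412)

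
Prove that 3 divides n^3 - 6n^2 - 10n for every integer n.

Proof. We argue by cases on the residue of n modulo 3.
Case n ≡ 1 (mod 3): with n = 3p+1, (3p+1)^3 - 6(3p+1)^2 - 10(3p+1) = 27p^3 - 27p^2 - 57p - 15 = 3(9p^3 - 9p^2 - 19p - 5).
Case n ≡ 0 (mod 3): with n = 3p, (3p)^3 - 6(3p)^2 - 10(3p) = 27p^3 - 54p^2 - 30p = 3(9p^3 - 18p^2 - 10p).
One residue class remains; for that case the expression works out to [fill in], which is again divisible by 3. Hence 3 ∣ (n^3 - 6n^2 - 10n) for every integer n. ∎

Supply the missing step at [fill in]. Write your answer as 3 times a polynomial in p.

The residues treated are {1, 0}, so the missing case is n ≡ 2 (mod 3); write n = 3p+2.
Then (3p+2)^3 - 6(3p+2)^2 - 10(3p+2) = 27p^3 - 66p - 36 = 3(9p^3 - 22p - 12).

3(9p^3 - 22p - 12)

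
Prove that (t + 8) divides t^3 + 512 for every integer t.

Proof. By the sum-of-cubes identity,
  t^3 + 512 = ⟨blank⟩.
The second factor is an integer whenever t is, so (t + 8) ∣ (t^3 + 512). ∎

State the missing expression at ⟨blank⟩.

(t + 8)(t^2 - 8t + 64)

Polynomial division of t^3 + 512 by t + 8 leaves remainder 0 and quotient t^2 - 8t + 64.
Hence t^3 + 512 = (t + 8)(t^2 - 8t + 64).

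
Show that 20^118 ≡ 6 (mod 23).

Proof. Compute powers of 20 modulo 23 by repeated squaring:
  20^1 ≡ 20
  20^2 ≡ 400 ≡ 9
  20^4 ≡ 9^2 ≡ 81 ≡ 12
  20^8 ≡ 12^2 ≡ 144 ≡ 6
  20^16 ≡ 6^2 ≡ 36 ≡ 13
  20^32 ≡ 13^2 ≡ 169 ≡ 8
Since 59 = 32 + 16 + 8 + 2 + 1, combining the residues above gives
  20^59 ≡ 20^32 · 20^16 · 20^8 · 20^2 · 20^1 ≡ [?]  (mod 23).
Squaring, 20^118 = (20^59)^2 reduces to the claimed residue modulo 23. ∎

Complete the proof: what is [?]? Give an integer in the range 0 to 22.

20^32 · 20^16 · 20^8 · 20^2 · 20^1 ≡ 8 · 13 · 6 · 9 · 20 = 112320.
112320 mod 23 = 11, so 20^59 ≡ 11 (mod 23).

11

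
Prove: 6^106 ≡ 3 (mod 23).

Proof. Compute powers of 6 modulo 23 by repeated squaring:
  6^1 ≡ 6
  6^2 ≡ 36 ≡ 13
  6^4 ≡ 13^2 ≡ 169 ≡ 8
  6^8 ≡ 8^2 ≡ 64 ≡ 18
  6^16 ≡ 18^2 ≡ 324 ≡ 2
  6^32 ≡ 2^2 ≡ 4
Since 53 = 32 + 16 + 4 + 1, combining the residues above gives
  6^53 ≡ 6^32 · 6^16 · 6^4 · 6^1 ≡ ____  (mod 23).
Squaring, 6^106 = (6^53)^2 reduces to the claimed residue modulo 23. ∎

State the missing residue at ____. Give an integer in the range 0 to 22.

16

Multiply the listed residues: 4 · 2 · 8 · 6 = 8 → 64 → 384.
Reducing modulo 23: 384 = 16·23 + 16, so 6^53 ≡ 16.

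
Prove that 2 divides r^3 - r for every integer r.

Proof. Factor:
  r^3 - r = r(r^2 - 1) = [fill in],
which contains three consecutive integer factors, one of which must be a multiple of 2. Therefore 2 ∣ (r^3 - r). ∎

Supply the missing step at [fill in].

(r - 1)r(r + 1)

r(r^2 - 1) = r(r - 1)(r + 1) = (r - 1)r(r + 1).
These three factors are consecutive integers, so their product is divisible by 2.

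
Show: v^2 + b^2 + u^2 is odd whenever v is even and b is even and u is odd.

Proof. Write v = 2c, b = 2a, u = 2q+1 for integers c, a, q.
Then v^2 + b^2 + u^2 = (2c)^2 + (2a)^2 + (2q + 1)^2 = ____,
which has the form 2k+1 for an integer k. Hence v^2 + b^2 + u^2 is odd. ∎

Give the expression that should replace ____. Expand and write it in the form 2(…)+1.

2(2a^2 + 2c^2 + 2q^2 + 2q) + 1

Expanding: (2c)^2 + (2a)^2 + (2q + 1)^2 = 4a^2 + 4c^2 + 4q^2 + 4q + 1.
Every term except the constant is even, so this is 2(2a^2 + 2c^2 + 2q^2 + 2q) + 1,
and 2a^2 + 2c^2 + 2q^2 + 2q ∈ ℤ gives the required form.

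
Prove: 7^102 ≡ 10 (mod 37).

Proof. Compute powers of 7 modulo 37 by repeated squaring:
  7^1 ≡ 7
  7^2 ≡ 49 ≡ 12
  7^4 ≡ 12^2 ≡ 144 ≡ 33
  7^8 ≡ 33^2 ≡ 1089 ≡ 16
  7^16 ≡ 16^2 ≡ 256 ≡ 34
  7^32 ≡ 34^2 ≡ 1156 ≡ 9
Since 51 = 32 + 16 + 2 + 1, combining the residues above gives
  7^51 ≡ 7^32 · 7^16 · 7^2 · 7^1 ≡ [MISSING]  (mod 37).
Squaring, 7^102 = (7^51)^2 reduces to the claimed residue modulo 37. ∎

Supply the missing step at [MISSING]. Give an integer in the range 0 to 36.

26

7^32 · 7^16 · 7^2 · 7^1 ≡ 9 · 34 · 12 · 7 = 25704.
25704 mod 37 = 26, so 7^51 ≡ 26 (mod 37).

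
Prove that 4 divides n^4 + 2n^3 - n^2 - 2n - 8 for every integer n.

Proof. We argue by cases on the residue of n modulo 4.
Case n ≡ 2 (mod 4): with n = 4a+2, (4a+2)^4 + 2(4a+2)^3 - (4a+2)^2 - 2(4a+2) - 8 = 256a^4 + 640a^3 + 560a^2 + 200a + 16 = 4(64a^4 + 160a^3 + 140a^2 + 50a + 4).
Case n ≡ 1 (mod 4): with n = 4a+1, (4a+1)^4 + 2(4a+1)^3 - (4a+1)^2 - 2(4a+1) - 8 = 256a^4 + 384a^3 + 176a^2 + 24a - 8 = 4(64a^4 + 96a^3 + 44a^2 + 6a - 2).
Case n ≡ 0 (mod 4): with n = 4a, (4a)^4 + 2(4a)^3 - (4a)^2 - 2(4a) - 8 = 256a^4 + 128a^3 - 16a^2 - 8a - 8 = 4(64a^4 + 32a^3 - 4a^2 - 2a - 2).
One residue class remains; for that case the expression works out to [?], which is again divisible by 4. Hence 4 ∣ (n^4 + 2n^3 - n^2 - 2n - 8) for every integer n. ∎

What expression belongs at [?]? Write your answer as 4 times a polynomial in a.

4(64a^4 + 224a^3 + 284a^2 + 154a + 28)

Only n ≡ 3 (mod 4) is unaccounted for. Put n = 4a+3:
(4a+3)^4 + 2(4a+3)^3 - (4a+3)^2 - 2(4a+3) - 8 expands to 256a^4 + 896a^3 + 1136a^2 + 616a + 112,
and factoring out 4 leaves 4(64a^4 + 224a^3 + 284a^2 + 154a + 28).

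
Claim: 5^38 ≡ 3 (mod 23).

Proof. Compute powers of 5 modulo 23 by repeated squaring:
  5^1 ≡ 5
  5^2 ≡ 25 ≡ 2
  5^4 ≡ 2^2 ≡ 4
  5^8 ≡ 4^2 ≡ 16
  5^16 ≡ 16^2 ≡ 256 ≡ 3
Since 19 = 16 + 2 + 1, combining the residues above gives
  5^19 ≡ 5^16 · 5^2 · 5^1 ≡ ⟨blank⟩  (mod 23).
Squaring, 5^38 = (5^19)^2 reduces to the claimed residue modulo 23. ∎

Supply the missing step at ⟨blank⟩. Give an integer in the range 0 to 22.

7

Multiply the listed residues: 3 · 2 · 5 = 6 → 30.
Reducing modulo 23: 30 = 1·23 + 7, so 5^19 ≡ 7.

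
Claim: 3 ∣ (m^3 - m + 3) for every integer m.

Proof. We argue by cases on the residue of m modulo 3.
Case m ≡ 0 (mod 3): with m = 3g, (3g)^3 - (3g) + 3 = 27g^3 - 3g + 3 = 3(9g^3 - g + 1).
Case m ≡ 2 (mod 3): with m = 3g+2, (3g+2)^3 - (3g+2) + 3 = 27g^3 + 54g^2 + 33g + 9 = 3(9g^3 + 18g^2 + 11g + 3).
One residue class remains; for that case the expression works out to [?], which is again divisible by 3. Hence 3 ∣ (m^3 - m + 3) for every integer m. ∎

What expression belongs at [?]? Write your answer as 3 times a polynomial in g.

3(9g^3 + 9g^2 + 2g + 1)

Only m ≡ 1 (mod 3) is unaccounted for. Put m = 3g+1:
(3g+1)^3 - (3g+1) + 3 expands to 27g^3 + 27g^2 + 6g + 3,
and factoring out 3 leaves 3(9g^3 + 9g^2 + 2g + 1).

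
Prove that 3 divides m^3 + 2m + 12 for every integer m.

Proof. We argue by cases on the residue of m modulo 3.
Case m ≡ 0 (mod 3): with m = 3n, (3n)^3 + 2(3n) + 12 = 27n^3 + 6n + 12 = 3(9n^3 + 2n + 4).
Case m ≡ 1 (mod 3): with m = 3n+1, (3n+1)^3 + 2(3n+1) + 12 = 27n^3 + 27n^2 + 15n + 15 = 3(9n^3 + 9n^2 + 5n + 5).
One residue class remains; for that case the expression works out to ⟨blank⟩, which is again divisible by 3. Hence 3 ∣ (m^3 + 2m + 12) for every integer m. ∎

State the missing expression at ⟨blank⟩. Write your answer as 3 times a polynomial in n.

Only m ≡ 2 (mod 3) is unaccounted for. Put m = 3n+2:
(3n+2)^3 + 2(3n+2) + 12 expands to 27n^3 + 54n^2 + 42n + 24,
and factoring out 3 leaves 3(9n^3 + 18n^2 + 14n + 8).

3(9n^3 + 18n^2 + 14n + 8)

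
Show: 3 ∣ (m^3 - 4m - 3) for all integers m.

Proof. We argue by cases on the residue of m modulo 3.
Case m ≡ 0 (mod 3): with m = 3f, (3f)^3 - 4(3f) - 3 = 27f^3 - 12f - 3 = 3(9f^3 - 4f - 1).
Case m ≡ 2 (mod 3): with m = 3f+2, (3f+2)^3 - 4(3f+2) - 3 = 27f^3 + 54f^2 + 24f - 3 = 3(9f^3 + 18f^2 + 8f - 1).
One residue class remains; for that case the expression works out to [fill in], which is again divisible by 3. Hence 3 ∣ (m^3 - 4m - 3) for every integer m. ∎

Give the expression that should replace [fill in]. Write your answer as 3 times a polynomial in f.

3(9f^3 + 9f^2 - f - 2)

Only m ≡ 1 (mod 3) is unaccounted for. Put m = 3f+1:
(3f+1)^3 - 4(3f+1) - 3 expands to 27f^3 + 27f^2 - 3f - 6,
and factoring out 3 leaves 3(9f^3 + 9f^2 - f - 2).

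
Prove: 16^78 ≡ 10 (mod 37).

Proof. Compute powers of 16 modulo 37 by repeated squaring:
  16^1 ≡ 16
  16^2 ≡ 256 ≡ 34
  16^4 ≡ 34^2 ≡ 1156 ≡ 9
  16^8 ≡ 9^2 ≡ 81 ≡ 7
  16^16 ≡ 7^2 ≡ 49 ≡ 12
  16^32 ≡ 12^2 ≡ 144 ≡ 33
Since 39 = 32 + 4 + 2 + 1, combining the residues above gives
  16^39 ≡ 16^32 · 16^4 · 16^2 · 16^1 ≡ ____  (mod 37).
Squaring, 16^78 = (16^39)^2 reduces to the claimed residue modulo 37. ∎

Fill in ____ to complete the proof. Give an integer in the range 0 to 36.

16^32 · 16^4 · 16^2 · 16^1 ≡ 33 · 9 · 34 · 16 = 161568.
161568 mod 37 = 26, so 16^39 ≡ 26 (mod 37).

26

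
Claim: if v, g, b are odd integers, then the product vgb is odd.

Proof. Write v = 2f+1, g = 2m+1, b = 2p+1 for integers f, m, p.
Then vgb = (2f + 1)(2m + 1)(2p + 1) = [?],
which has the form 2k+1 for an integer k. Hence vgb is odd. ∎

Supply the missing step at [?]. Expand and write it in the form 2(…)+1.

(2f + 1)(2m + 1)(2p + 1) = 8fmp + 4fm + 4fp + 2f + 4mp + 2m + 2p + 1
= 2(4fmp + 2fm + 2fp + f + 2mp + m + p) + 1.
Since 4fmp + 2fm + 2fp + f + 2mp + m + p is an integer, the product is of the form 2k+1 for an integer k.

2(4fmp + 2fm + 2fp + f + 2mp + m + p) + 1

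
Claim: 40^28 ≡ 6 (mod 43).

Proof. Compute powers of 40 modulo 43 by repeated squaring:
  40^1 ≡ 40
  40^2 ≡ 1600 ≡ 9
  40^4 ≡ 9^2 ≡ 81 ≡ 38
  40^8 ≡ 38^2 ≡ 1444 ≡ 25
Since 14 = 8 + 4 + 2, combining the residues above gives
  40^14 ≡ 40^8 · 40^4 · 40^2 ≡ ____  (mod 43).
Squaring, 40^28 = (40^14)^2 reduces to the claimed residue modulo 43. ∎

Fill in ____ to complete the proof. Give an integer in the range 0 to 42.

36

40^8 · 40^4 · 40^2 ≡ 25 · 38 · 9 = 8550.
8550 mod 43 = 36, so 40^14 ≡ 36 (mod 43).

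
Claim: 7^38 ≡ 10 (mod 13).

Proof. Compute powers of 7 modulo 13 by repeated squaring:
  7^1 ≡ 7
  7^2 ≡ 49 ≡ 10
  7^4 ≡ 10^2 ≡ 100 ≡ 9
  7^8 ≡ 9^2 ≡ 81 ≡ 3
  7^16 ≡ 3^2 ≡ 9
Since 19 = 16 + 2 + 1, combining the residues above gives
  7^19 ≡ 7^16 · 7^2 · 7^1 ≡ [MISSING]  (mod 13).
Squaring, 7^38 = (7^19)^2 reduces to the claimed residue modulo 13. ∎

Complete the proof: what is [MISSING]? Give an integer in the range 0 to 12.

6

7^16 · 7^2 · 7^1 ≡ 9 · 10 · 7 = 630.
630 mod 13 = 6, so 7^19 ≡ 6 (mod 13).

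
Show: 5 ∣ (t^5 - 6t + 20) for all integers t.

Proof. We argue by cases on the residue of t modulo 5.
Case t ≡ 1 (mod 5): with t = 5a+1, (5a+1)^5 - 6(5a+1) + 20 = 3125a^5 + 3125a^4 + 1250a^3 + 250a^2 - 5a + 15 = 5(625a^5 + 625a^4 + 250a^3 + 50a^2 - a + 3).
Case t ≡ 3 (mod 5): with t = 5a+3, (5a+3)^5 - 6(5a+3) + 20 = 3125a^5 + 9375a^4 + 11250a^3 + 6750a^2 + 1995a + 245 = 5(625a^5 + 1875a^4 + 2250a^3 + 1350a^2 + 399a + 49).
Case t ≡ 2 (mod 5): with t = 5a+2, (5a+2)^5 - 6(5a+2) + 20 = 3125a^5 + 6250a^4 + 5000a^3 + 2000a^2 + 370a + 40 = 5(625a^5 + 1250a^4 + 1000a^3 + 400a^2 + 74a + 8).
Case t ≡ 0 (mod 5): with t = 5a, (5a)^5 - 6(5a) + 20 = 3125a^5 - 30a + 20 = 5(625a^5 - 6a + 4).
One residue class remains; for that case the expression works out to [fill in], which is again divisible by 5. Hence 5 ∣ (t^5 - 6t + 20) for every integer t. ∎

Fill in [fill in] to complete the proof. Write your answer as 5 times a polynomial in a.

The residues treated are {1, 3, 2, 0}, so the missing case is t ≡ 4 (mod 5); write t = 5a+4.
Then (5a+4)^5 - 6(5a+4) + 20 = 3125a^5 + 12500a^4 + 20000a^3 + 16000a^2 + 6370a + 1020 = 5(625a^5 + 2500a^4 + 4000a^3 + 3200a^2 + 1274a + 204).

5(625a^5 + 2500a^4 + 4000a^3 + 3200a^2 + 1274a + 204)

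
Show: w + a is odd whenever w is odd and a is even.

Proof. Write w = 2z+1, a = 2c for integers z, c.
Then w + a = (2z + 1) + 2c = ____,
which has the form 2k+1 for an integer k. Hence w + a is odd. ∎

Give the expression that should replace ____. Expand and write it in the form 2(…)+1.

2(c + z) + 1

Expanding: (2z + 1) + 2c = 2c + 2z + 1.
Every term except the constant is even, so this is 2(c + z) + 1,
and c + z ∈ ℤ gives the required form.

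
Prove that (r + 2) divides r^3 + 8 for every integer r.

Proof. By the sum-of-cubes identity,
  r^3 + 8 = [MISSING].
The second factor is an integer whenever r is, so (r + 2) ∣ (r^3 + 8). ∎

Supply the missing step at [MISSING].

(r + 2)(r^2 - 2r + 4)

Polynomial division of r^3 + 8 by r + 2 leaves remainder 0 and quotient r^2 - 2r + 4.
Hence r^3 + 8 = (r + 2)(r^2 - 2r + 4).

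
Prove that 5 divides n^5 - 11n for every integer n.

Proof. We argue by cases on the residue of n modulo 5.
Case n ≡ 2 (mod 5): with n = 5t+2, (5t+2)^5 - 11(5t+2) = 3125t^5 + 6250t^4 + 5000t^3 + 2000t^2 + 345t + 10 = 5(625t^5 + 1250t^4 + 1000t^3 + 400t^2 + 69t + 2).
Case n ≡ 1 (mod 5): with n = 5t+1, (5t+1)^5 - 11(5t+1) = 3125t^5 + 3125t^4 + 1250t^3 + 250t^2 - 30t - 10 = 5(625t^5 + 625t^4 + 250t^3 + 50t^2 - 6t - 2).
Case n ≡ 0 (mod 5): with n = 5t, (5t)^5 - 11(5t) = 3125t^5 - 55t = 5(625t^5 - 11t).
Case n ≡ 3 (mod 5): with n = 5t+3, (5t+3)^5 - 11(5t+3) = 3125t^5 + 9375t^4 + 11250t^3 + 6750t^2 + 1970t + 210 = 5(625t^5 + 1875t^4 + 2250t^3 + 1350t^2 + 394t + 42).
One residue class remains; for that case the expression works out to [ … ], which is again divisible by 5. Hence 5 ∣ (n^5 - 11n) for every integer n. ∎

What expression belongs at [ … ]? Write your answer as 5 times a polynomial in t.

5(625t^5 + 2500t^4 + 4000t^3 + 3200t^2 + 1269t + 196)

The residues treated are {2, 1, 0, 3}, so the missing case is n ≡ 4 (mod 5); write n = 5t+4.
Then (5t+4)^5 - 11(5t+4) = 3125t^5 + 12500t^4 + 20000t^3 + 16000t^2 + 6345t + 980 = 5(625t^5 + 2500t^4 + 4000t^3 + 3200t^2 + 1269t + 196).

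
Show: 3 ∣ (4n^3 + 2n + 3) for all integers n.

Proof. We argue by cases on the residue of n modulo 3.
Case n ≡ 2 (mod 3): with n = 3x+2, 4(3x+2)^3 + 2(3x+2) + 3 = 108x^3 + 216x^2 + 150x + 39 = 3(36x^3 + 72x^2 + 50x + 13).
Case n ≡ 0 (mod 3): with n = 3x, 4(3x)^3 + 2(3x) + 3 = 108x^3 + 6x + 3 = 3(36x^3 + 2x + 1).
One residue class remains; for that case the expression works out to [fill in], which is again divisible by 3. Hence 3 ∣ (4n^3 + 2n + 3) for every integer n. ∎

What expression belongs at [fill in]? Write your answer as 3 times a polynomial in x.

The residues treated are {2, 0}, so the missing case is n ≡ 1 (mod 3); write n = 3x+1.
Then 4(3x+1)^3 + 2(3x+1) + 3 = 108x^3 + 108x^2 + 42x + 9 = 3(36x^3 + 36x^2 + 14x + 3).

3(36x^3 + 36x^2 + 14x + 3)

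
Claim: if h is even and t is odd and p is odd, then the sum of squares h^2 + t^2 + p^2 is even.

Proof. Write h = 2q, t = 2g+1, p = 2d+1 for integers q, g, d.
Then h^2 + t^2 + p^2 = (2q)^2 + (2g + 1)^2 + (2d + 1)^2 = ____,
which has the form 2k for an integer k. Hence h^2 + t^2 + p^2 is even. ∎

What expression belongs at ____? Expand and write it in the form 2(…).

2(2d^2 + 2d + 2g^2 + 2g + 2q^2 + 1)

(2q)^2 + (2g + 1)^2 + (2d + 1)^2 = 4d^2 + 4d + 4g^2 + 4g + 4q^2 + 2
= 2(2d^2 + 2d + 2g^2 + 2g + 2q^2 + 1).
Since 2d^2 + 2d + 2g^2 + 2g + 2q^2 + 1 is an integer, the sum of squares is of the form 2k for an integer k.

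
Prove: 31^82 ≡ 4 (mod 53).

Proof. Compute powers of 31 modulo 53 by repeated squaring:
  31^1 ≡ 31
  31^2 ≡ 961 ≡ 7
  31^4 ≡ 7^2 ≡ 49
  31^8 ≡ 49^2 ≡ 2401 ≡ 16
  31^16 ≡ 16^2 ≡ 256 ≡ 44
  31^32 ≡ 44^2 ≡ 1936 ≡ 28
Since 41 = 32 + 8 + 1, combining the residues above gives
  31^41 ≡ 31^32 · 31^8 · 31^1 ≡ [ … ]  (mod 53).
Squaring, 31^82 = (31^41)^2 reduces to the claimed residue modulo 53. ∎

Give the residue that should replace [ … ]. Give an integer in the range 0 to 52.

2

Multiply the listed residues: 28 · 16 · 31 = 448 → 13888.
Reducing modulo 53: 13888 = 262·53 + 2, so 31^41 ≡ 2.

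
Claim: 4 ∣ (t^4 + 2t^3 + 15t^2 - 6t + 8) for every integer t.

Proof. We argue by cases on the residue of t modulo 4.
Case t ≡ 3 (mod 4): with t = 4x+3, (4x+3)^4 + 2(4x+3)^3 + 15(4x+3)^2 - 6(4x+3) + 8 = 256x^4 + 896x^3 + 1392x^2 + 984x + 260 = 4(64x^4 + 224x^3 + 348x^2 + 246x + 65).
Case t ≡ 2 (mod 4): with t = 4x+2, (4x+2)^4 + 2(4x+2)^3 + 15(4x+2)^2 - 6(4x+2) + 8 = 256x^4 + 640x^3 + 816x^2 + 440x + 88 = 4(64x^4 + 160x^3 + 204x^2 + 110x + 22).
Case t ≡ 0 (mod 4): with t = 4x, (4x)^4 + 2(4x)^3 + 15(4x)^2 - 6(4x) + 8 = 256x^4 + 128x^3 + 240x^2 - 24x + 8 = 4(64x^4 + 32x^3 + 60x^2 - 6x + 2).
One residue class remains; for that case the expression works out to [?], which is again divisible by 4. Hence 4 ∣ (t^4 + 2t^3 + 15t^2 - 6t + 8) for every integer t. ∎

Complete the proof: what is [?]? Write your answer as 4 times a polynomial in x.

The residues treated are {3, 2, 0}, so the missing case is t ≡ 1 (mod 4); write t = 4x+1.
Then (4x+1)^4 + 2(4x+1)^3 + 15(4x+1)^2 - 6(4x+1) + 8 = 256x^4 + 384x^3 + 432x^2 + 136x + 20 = 4(64x^4 + 96x^3 + 108x^2 + 34x + 5).

4(64x^4 + 96x^3 + 108x^2 + 34x + 5)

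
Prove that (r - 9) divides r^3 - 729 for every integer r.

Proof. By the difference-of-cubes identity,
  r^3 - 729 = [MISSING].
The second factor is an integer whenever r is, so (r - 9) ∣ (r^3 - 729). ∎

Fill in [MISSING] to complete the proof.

(r - 9)(r^2 + 9r + 81)

Polynomial division of r^3 - 729 by r - 9 leaves remainder 0 and quotient r^2 + 9r + 81.
Hence r^3 - 729 = (r - 9)(r^2 + 9r + 81).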